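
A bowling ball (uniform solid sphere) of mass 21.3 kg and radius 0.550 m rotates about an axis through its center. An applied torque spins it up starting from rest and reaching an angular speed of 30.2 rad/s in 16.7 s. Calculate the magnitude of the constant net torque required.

τ ≈ 4.66 N·m

I = (2/5)MR² = (2/5)(21.3)(0.550)² = 2.577 kg·m².
α = Δω/Δt = (30.2 − 0)/16.7 = 1.808 rad/s².
τ = Iα = (2.577)(1.808) = 4.661 N·m.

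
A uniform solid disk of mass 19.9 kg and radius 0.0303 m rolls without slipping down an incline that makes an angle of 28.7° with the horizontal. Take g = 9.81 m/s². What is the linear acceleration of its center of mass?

Translation along the incline: Mg sinθ − f = Ma.
Rotation about the center: fR = Iα with I = ½MR². No-slip gives a = αR, so f = (I/R²)a = (1/2)M a.
Substituting: Mg sinθ = (1 + 0.5000)Ma, so a = g sinθ/(1 + 0.5000) = (9.81) sin 28.7° / 1.500 = 3.141 m/s².

a ≈ 3.14 m/s²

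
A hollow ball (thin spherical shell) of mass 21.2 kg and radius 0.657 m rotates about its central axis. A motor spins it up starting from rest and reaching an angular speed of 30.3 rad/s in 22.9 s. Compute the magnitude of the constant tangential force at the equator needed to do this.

F ≈ 12.3 N

I = (2/3)MR² = (2/3)(21.2)(0.657)² = 6.101 kg·m².
α = Δω/Δt = (30.3 − 0)/22.9 = 1.323 rad/s².
The required torque is τ = Iα = (6.101)(1.323) = 8.072 N·m.
A tangential force at the equator gives τ = FR, so F = τ/R = 8.072/0.657 = 12.29 N.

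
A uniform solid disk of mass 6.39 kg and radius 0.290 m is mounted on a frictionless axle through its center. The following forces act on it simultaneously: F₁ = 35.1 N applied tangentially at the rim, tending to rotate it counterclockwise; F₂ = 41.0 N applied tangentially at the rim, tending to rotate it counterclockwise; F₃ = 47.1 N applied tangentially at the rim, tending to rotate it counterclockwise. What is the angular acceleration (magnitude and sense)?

α ≈ 133 rad/s², counterclockwise

I = ½MR² = (1/2)(6.39)(0.290)² = 0.2687 kg·m².
Taking counterclockwise as positive: τ₁ = +(35.1)(0.290) = +10.18 N·m; τ₂ = +(41.0)(0.290) = +11.89 N·m; τ₃ = +(47.1)(0.290) = +13.66 N·m.
Net torque τ = 35.73 N·m.
α = τ/I = 35.73/0.2687 = 133.0 rad/s².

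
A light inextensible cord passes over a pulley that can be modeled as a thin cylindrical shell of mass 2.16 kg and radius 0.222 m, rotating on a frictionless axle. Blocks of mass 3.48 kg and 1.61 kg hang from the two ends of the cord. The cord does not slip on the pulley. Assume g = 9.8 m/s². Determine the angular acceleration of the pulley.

α ≈ 11.4 rad/s²

I = MR² = (2.16)(0.222)² = 0.1065 kg·m².
Heavier block: m₁g − T₁ = m₁a. Lighter block: T₂ − m₂g = m₂a.
Pulley: (T₁ − T₂)R = Iα = I(a/R), so T₁ − T₂ = (I/R²)a = 1·M_p a = 2.160·a.
Adding the three: (m₁ − m₂)g = (m₁ + m₂ + 2.160)a, so a = (3.48 − 1.61)(9.8)/(3.48 + 1.61 + 2.160) = 2.528 m/s².
α = a/R = 2.528/0.222 = 11.39 rad/s².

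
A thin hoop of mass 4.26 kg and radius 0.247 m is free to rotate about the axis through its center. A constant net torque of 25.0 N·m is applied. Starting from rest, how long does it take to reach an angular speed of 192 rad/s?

I = MR² = (4.26)(0.247)² = 0.2599 kg·m².
α = τ/I = 25.0/0.2599 = 96.19 rad/s².
ω = αt ⇒ t = ω/α = 192/96.19 = 1.996 s.

t ≈ 2.00 s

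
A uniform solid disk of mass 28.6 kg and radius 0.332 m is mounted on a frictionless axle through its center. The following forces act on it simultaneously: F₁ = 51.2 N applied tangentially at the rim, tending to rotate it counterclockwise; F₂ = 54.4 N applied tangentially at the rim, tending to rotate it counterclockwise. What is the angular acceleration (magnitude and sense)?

α ≈ 22.2 rad/s², counterclockwise

I = ½MR² = (1/2)(28.6)(0.332)² = 1.576 kg·m².
Taking counterclockwise as positive: τ₁ = +(51.2)(0.332) = +17.00 N·m; τ₂ = +(54.4)(0.332) = +18.06 N·m.
Net torque τ = 35.06 N·m.
α = τ/I = 35.06/1.576 = 22.24 rad/s².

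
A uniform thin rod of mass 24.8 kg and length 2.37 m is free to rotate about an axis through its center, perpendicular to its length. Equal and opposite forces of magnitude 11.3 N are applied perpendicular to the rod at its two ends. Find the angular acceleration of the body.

I = (1/12)ML² = (1/12)(24.8)(2.37)² = 11.61 kg·m².
The couple gives τ = F·(L/2) + F·(L/2) = F L = (11.3)(2.37) = 26.78 N·m.
From τ = Iα: α = 26.78/11.61 = 2.307 rad/s².

α ≈ 2.31 rad/s²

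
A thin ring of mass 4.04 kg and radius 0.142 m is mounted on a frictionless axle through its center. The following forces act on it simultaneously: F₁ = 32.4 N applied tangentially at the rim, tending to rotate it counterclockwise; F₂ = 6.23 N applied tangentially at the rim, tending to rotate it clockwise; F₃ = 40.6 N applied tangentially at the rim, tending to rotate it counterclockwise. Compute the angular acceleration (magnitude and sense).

I = MR² = (4.04)(0.142)² = 0.08146 kg·m².
Taking counterclockwise as positive: τ₁ = +(32.4)(0.142) = +4.601 N·m; τ₂ = −(6.23)(0.142) = −0.8847 N·m; τ₃ = +(40.6)(0.142) = +5.765 N·m.
Net torque τ = 9.481 N·m.
α = τ/I = 9.481/0.08146 = 116.4 rad/s².

α ≈ 116 rad/s², counterclockwise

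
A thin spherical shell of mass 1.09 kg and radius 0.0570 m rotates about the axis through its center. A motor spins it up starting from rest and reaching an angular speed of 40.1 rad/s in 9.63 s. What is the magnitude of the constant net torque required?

τ ≈ 0.00983 N·m

I = (2/3)MR² = (2/3)(1.09)(0.0570)² = 0.002361 kg·m².
α = Δω/Δt = (40.1 − 0)/9.63 = 4.164 rad/s².
τ = Iα = (0.002361)(4.164) = 0.009831 N·m.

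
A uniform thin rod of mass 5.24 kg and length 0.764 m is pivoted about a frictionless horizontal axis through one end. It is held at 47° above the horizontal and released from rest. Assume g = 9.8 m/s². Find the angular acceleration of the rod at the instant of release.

α ≈ 13.1 rad/s²

About the pivot, I = (1/3)ML² = (1/3)(5.24)(0.764)² = 1.020 kg·m².
The weight acts at the center, a distance L/2 = 0.3820 m from the pivot; τ = Mg(L/2) cos 47° = 13.38 N·m.
α = τ/I = 13.38/1.020 = 13.12 rad/s².
(Equivalently α = (3g/(2L)) cos 47° = 13.12 rad/s².)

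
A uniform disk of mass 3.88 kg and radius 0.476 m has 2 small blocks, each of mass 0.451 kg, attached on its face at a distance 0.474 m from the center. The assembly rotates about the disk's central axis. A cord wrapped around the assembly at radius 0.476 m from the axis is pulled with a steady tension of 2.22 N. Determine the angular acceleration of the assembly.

α ≈ 1.65 rad/s²

I_disk = ½MR² = ½(3.88)(0.476)² = 0.4396 kg·m².
I_blocks = 2·m·r² = 2(0.451)(0.474)² = 0.2027 kg·m².
Total I = 0.6422 kg·m².
τ = F r = (2.22)(0.476) = 1.057 N·m.
α = τ/I = 1.057/0.6422 = 1.645 rad/s².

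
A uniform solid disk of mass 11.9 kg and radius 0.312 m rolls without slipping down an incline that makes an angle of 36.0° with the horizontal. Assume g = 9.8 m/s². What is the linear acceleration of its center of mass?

a ≈ 3.84 m/s²

Translation along the incline: Mg sinθ − f = Ma.
Rotation about the center: fR = Iα with I = ½MR². No-slip gives a = αR, so f = (I/R²)a = (1/2)M a.
Substituting: Mg sinθ = (1 + 0.5000)Ma, so a = g sinθ/(1 + 0.5000) = (9.8) sin 36.0° / 1.500 = 3.840 m/s².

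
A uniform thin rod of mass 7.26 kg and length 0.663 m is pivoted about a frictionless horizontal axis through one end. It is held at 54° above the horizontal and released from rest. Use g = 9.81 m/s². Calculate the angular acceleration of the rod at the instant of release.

About the pivot, I = (1/3)ML² = (1/3)(7.26)(0.663)² = 1.064 kg·m².
The weight acts at the center, a distance L/2 = 0.3315 m from the pivot; τ = Mg(L/2) cos 54° = 13.88 N·m.
α = τ/I = 13.88/1.064 = 13.05 rad/s².

α ≈ 13.0 rad/s²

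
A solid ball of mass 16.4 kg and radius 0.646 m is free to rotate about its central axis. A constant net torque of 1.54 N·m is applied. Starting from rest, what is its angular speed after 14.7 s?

ω ≈ 8.27 rad/s

I = (2/5)MR² = (2/5)(16.4)(0.646)² = 2.738 kg·m².
α = τ/I = 1.54/2.738 = 0.5625 rad/s².
ω = ω₀ + αt = 0 + (0.5625)(14.7) = 8.269 rad/s.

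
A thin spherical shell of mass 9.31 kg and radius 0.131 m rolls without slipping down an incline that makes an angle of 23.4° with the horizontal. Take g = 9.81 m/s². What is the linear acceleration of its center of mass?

a ≈ 2.34 m/s²

Translation along the incline: Mg sinθ − f = Ma.
Rotation about the center: fR = Iα with I = (2/3)MR². No-slip gives a = αR, so f = (I/R²)a = (2/3)M a.
Substituting: Mg sinθ = (1 + 0.6667)Ma, so a = g sinθ/(1 + 0.6667) = (9.81) sin 23.4° / 1.667 = 2.338 m/s².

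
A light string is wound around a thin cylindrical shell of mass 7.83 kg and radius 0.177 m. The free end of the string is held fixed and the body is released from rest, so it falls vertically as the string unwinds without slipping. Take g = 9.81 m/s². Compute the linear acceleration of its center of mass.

Translation: Mg − T = Ma. Rotation about the center: TR = Iα with I = MR².
With a = αR: T = (I/R²)a = M a, so Mg = (1 + 1.000)Ma.
a = g/(1 + 1.000) = 9.81/2.000 = 4.905 m/s².

a ≈ 4.91 m/s²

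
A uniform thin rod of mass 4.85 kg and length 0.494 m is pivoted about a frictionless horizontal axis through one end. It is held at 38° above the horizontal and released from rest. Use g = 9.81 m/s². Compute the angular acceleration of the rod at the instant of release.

α ≈ 23.5 rad/s²

About the pivot, I = (1/3)ML² = (1/3)(4.85)(0.494)² = 0.3945 kg·m².
The weight acts at the center, a distance L/2 = 0.2470 m from the pivot; τ = Mg(L/2) cos 38° = 9.261 N·m.
α = τ/I = 9.261/0.3945 = 23.47 rad/s².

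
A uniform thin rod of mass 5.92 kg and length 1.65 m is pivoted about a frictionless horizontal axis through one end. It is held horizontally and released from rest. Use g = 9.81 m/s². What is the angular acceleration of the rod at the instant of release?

α ≈ 8.92 rad/s²

About the pivot, I = (1/3)ML² = (1/3)(5.92)(1.65)² = 5.372 kg·m².
The weight acts at the center, a distance L/2 = 0.8250 m from the pivot; τ = Mg(L/2) = 47.91 N·m.
α = τ/I = 47.91/5.372 = 8.918 rad/s².
(Equivalently α = (3g/(2L)) = 8.918 rad/s².)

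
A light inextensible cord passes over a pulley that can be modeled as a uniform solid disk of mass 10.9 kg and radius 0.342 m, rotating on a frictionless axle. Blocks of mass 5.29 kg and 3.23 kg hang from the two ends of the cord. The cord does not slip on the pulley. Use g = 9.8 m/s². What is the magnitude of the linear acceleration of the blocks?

I = ½MR² = (1/2)(10.9)(0.342)² = 0.6375 kg·m².
Heavier block: m₁g − T₁ = m₁a. Lighter block: T₂ − m₂g = m₂a.
Pulley: (T₁ − T₂)R = Iα = I(a/R), so T₁ − T₂ = (I/R²)a = (1/2)M_p a = 5.450·a.
Adding the three: (m₁ − m₂)g = (m₁ + m₂ + 5.450)a, so a = (5.29 − 3.23)(9.8)/(5.29 + 3.23 + 5.450) = 1.445 m/s².

a ≈ 1.45 m/s²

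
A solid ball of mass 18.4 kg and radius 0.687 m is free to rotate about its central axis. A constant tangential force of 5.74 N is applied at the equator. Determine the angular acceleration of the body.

α ≈ 1.14 rad/s²

I = (2/5)MR² = (2/5)(18.4)(0.687)² = 3.474 kg·m².
τ = F R = (5.74)(0.687) = 3.943 N·m.
Newton's second law for rotation, τ = Iα, gives α = τ/I = 3.943/3.474 = 1.135 rad/s².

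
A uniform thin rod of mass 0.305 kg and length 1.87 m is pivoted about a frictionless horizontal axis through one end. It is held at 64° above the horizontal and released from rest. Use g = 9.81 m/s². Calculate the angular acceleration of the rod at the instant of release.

About the pivot, I = (1/3)ML² = (1/3)(0.305)(1.87)² = 0.3555 kg·m².
The weight acts at the center, a distance L/2 = 0.9350 m from the pivot; τ = Mg(L/2) cos 64° = 1.226 N·m.
α = τ/I = 1.226/0.3555 = 3.450 rad/s².

α ≈ 3.45 rad/s²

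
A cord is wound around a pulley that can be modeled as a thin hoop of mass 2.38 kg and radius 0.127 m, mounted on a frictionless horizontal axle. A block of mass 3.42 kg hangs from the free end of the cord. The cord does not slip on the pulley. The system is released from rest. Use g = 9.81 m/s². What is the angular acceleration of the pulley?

α ≈ 45.5 rad/s²

I = MR² = (2.38)(0.127)² = 0.03839 kg·m².
Block: mg − T = ma. Pulley: TR = Iα. No-slip: a = αR, so T = (I/R²)a = 2.380·a.
Then mg = (m + 2.380)a, so a = (3.42)(9.81)/(3.42 + 2.380) = 5.785 m/s².
α = a/R = 5.785/0.127 = 45.55 rad/s².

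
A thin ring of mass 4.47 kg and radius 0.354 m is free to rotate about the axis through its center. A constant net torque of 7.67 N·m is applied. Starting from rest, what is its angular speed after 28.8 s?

ω ≈ 394 rad/s

I = MR² = (4.47)(0.354)² = 0.5602 kg·m².
α = τ/I = 7.67/0.5602 = 13.69 rad/s².
ω = ω₀ + αt = 0 + (13.69)(28.8) = 394.3 rad/s.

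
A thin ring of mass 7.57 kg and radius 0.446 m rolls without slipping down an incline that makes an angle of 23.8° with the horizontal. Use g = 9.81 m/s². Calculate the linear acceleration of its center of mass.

a ≈ 1.98 m/s²

Translation along the incline: Mg sinθ − f = Ma.
Rotation about the center: fR = Iα with I = MR². No-slip gives a = αR, so f = (I/R²)a = M a.
Substituting: Mg sinθ = (1 + 1.000)Ma, so a = g sinθ/(1 + 1.000) = (9.81) sin 23.8° / 2.000 = 1.979 m/s².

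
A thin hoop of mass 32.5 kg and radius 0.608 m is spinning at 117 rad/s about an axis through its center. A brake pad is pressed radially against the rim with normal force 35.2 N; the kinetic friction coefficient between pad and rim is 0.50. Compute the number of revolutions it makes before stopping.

≈ 1220 revolutions

I = MR² = (32.5)(0.608)² = 12.01 kg·m².
Friction force f = μN = (0.50)(35.2) = 17.60 N at the rim; torque magnitude τ = fR = 10.70 N·m, opposing ω.
|α| = τ/I = 10.70/12.01 = 0.8907 rad/s² (deceleration).
ω² = ω₀² − 2|α|θ with ω = 0 ⇒ θ = ω₀²/(2|α|) = 7685 rad = 1223 rev.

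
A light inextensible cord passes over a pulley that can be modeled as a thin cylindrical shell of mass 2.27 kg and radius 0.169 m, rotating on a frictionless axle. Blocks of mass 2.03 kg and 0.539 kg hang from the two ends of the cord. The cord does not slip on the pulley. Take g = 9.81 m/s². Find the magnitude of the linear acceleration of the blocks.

a ≈ 3.02 m/s²

I = MR² = (2.27)(0.169)² = 0.06483 kg·m².
Heavier block: m₁g − T₁ = m₁a. Lighter block: T₂ − m₂g = m₂a.
Pulley: (T₁ − T₂)R = Iα = I(a/R), so T₁ − T₂ = (I/R²)a = 1·M_p a = 2.270·a.
Adding the three: (m₁ − m₂)g = (m₁ + m₂ + 2.270)a, so a = (2.03 − 0.539)(9.81)/(2.03 + 0.539 + 2.270) = 3.023 m/s².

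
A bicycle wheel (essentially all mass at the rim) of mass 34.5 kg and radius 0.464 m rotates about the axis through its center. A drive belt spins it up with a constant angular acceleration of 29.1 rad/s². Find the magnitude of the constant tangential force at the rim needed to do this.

I = MR² = (34.5)(0.464)² = 7.428 kg·m².
The required torque is τ = Iα = (7.428)(29.10) = 216.1 N·m.
A tangential force at the rim gives τ = FR, so F = τ/R = 216.1/0.464 = 465.8 N.

F ≈ 466 N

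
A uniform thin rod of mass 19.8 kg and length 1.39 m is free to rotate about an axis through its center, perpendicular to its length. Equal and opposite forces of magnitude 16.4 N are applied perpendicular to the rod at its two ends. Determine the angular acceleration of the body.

I = (1/12)ML² = (1/12)(19.8)(1.39)² = 3.188 kg·m².
The couple gives τ = F·(L/2) + F·(L/2) = F L = (16.4)(1.39) = 22.80 N·m.
From τ = Iα: α = 22.80/3.188 = 7.151 rad/s².

α ≈ 7.15 rad/s²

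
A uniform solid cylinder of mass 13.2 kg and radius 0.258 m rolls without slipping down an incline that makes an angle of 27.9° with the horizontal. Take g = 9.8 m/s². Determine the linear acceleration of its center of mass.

Translation along the incline: Mg sinθ − f = Ma.
Rotation about the center: fR = Iα with I = ½MR². No-slip gives a = αR, so f = (I/R²)a = (1/2)M a.
Substituting: Mg sinθ = (1 + 0.5000)Ma, so a = g sinθ/(1 + 0.5000) = (9.8) sin 27.9° / 1.500 = 3.057 m/s².

a ≈ 3.06 m/s²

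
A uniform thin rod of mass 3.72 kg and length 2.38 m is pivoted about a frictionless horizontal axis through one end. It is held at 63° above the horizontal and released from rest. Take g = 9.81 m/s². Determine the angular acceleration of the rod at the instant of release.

About the pivot, I = (1/3)ML² = (1/3)(3.72)(2.38)² = 7.024 kg·m².
The weight acts at the center, a distance L/2 = 1.190 m from the pivot; τ = Mg(L/2) cos 63° = 19.72 N·m.
α = τ/I = 19.72/7.024 = 2.807 rad/s².
(Equivalently α = (3g/(2L)) cos 63° = 2.807 rad/s².)

α ≈ 2.81 rad/s²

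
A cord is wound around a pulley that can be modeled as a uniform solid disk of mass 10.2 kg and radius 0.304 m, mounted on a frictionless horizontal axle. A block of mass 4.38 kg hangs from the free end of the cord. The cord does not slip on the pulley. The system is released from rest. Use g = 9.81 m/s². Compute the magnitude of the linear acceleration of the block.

I = ½MR² = (1/2)(10.2)(0.304)² = 0.4713 kg·m².
Block: mg − T = ma. Pulley: TR = Iα. No-slip: a = αR, so T = (I/R²)a = 5.100·a.
Then mg = (m + 5.100)a, so a = (4.38)(9.81)/(4.38 + 5.100) = 4.532 m/s².

a ≈ 4.53 m/s²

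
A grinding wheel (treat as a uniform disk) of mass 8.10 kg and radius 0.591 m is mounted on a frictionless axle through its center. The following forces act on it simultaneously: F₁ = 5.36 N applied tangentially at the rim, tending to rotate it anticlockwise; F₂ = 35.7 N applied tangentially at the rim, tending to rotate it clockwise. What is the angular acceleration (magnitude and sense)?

I = ½MR² = (1/2)(8.10)(0.591)² = 1.415 kg·m².
Taking anticlockwise as positive: τ₁ = +(5.36)(0.591) = +3.168 N·m; τ₂ = −(35.7)(0.591) = −21.10 N·m.
Net torque τ = -17.93 N·m.
α = τ/I = -17.93/1.415 = -12.68 rad/s².

α ≈ 12.7 rad/s², clockwise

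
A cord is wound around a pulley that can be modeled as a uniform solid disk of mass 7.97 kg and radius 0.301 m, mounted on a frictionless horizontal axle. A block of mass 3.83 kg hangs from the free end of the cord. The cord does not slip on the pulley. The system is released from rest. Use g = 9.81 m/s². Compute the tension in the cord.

I = ½MR² = (1/2)(7.97)(0.301)² = 0.3610 kg·m².
Block: mg − T = ma. Pulley: TR = Iα. No-slip: a = αR, so T = (I/R²)a = 3.985·a.
Then mg = (m + 3.985)a, so a = (3.83)(9.81)/(3.83 + 3.985) = 4.808 m/s².
T = 3.985·a = 19.16 N.

T ≈ 19.2 N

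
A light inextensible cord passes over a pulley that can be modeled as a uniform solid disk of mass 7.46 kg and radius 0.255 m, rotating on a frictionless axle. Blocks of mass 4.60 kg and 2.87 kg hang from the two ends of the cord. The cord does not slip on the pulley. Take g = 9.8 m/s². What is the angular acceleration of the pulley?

I = ½MR² = (1/2)(7.46)(0.255)² = 0.2425 kg·m².
Heavier block: m₁g − T₁ = m₁a. Lighter block: T₂ − m₂g = m₂a.
Pulley: (T₁ − T₂)R = Iα = I(a/R), so T₁ − T₂ = (I/R²)a = (1/2)M_p a = 3.730·a.
Adding the three: (m₁ − m₂)g = (m₁ + m₂ + 3.730)a, so a = (4.60 − 2.87)(9.8)/(4.60 + 2.87 + 3.730) = 1.514 m/s².
α = a/R = 1.514/0.255 = 5.936 rad/s².

α ≈ 5.94 rad/s²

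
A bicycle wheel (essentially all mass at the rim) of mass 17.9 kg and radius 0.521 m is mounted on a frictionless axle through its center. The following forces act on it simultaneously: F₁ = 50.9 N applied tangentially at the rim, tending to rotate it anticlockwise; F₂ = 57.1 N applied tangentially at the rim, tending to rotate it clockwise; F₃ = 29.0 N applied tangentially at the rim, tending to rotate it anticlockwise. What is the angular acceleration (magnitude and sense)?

I = MR² = (17.9)(0.521)² = 4.859 kg·m².
Taking anticlockwise as positive: τ₁ = +(50.9)(0.521) = +26.52 N·m; τ₂ = −(57.1)(0.521) = −29.75 N·m; τ₃ = +(29.0)(0.521) = +15.11 N·m.
Net torque τ = 11.88 N·m.
α = τ/I = 11.88/4.859 = 2.445 rad/s².

α ≈ 2.44 rad/s², anticlockwise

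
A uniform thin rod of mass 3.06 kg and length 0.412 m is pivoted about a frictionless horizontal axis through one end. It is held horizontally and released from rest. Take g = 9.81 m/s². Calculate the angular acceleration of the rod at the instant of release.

α ≈ 35.7 rad/s²

About the pivot, I = (1/3)ML² = (1/3)(3.06)(0.412)² = 0.1731 kg·m².
The weight acts at the center, a distance L/2 = 0.2060 m from the pivot; τ = Mg(L/2) = 6.184 N·m.
α = τ/I = 6.184/0.1731 = 35.72 rad/s².
(Equivalently α = (3g/(2L)) = 35.72 rad/s².)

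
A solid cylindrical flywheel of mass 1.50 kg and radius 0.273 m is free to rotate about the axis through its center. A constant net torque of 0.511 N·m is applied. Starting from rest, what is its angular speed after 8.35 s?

I = ½MR² = (1/2)(1.50)(0.273)² = 0.05590 kg·m².
α = τ/I = 0.511/0.05590 = 9.142 rad/s².
ω = ω₀ + αt = 0 + (9.142)(8.35) = 76.33 rad/s.

ω ≈ 76.3 rad/s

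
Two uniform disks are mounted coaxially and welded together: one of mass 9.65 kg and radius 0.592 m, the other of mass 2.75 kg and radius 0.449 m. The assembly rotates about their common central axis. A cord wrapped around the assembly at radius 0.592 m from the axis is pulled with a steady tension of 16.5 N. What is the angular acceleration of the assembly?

I = ½M₁R₁² + ½M₂R₂² = ½(9.65)(0.592)² + ½(2.75)(0.449)² = 1.968 kg·m².
τ = F r = (16.5)(0.592) = 9.768 N·m.
α = τ/I = 9.768/1.968 = 4.963 rad/s².

α ≈ 4.96 rad/s²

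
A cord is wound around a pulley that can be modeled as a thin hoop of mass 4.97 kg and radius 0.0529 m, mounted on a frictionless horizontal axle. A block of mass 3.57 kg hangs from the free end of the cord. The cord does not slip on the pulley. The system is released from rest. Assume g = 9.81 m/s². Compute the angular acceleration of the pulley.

I = MR² = (4.97)(0.0529)² = 0.01391 kg·m².
Block: mg − T = ma. Pulley: TR = Iα. No-slip: a = αR, so T = (I/R²)a = 4.970·a.
Then mg = (m + 4.970)a, so a = (3.57)(9.81)/(3.57 + 4.970) = 4.101 m/s².
α = a/R = 4.101/0.0529 = 77.52 rad/s².

α ≈ 77.5 rad/s²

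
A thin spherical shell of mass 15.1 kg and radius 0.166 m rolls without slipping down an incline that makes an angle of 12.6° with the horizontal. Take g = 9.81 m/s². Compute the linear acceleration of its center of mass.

a ≈ 1.28 m/s²

Translation along the incline: Mg sinθ − f = Ma.
Rotation about the center: fR = Iα with I = (2/3)MR². No-slip gives a = αR, so f = (I/R²)a = (2/3)M a.
Substituting: Mg sinθ = (1 + 0.6667)Ma, so a = g sinθ/(1 + 0.6667) = (9.81) sin 12.6° / 1.667 = 1.284 m/s².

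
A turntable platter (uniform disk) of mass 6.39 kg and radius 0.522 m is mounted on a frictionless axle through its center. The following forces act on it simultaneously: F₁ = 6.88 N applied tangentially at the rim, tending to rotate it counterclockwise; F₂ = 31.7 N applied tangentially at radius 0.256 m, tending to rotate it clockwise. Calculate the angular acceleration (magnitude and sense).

I = ½MR² = (1/2)(6.39)(0.522)² = 0.8706 kg·m².
Taking counterclockwise as positive: τ₁ = +(6.88)(0.522) = +3.591 N·m; τ₂ = −(31.7)(0.256) = −8.115 N·m.
Net torque τ = -4.524 N·m.
α = τ/I = -4.524/0.8706 = -5.196 rad/s².

α ≈ 5.20 rad/s², clockwise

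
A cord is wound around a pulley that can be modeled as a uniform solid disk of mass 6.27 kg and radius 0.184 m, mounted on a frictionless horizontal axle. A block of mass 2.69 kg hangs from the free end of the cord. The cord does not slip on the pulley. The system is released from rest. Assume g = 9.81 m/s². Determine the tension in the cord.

T ≈ 14.2 N

I = ½MR² = (1/2)(6.27)(0.184)² = 0.1061 kg·m².
Block: mg − T = ma. Pulley: TR = Iα. No-slip: a = αR, so T = (I/R²)a = 3.135·a.
Then mg = (m + 3.135)a, so a = (2.69)(9.81)/(2.69 + 3.135) = 4.530 m/s².
T = 3.135·a = 14.20 N.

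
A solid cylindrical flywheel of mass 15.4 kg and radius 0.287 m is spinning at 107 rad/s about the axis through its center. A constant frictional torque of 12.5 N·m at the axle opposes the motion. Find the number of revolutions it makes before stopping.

I = ½MR² = (1/2)(15.4)(0.287)² = 0.6342 kg·m².
The net torque has magnitude 12.5 N·m, opposing ω.
|α| = τ/I = 12.50/0.6342 = 19.71 rad/s² (deceleration).
ω² = ω₀² − 2|α|θ with ω = 0 ⇒ θ = ω₀²/(2|α|) = 290.5 rad = 46.23 rev.

≈ 46.2 revolutions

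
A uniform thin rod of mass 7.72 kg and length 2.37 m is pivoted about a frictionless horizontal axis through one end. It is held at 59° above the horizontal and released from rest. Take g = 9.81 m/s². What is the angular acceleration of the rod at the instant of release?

α ≈ 3.20 rad/s²

About the pivot, I = (1/3)ML² = (1/3)(7.72)(2.37)² = 14.45 kg·m².
The weight acts at the center, a distance L/2 = 1.185 m from the pivot; τ = Mg(L/2) cos 59° = 46.22 N·m.
α = τ/I = 46.22/14.45 = 3.198 rad/s².
(Equivalently α = (3g/(2L)) cos 59° = 3.198 rad/s².)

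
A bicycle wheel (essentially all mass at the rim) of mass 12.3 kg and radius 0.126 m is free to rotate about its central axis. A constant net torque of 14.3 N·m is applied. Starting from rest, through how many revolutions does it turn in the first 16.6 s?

≈ 1610 revolutions

I = MR² = (12.3)(0.126)² = 0.1953 kg·m².
α = τ/I = 14.3/0.1953 = 73.23 rad/s².
θ = ½αt² = ½(73.23)(16.6)² = 10090 rad.
Revolutions = θ/(2π) = 1606.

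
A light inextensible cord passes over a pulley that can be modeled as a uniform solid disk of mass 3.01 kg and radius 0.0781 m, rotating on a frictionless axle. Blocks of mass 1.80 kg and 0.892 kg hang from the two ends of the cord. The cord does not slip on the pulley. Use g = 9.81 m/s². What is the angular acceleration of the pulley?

I = ½MR² = (1/2)(3.01)(0.0781)² = 0.009180 kg·m².
Heavier block: m₁g − T₁ = m₁a. Lighter block: T₂ − m₂g = m₂a.
Pulley: (T₁ − T₂)R = Iα = I(a/R), so T₁ − T₂ = (I/R²)a = (1/2)M_p a = 1.505·a.
Adding the three: (m₁ − m₂)g = (m₁ + m₂ + 1.505)a, so a = (1.80 − 0.892)(9.81)/(1.80 + 0.892 + 1.505) = 2.122 m/s².
α = a/R = 2.122/0.0781 = 27.17 rad/s².

α ≈ 27.2 rad/s²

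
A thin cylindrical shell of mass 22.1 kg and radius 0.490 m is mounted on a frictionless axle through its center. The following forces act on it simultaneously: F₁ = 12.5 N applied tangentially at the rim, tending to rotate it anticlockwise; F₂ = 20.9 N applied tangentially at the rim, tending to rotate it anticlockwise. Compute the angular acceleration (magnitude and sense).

α ≈ 3.08 rad/s², anticlockwise

I = MR² = (22.1)(0.490)² = 5.306 kg·m².
Taking anticlockwise as positive: τ₁ = +(12.5)(0.490) = +6.125 N·m; τ₂ = +(20.9)(0.490) = +10.24 N·m.
Net torque τ = 16.37 N·m.
α = τ/I = 16.37/5.306 = 3.084 rad/s².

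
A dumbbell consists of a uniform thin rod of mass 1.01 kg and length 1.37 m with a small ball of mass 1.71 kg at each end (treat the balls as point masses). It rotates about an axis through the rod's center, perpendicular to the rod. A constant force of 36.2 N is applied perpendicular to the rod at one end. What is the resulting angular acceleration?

I_rod = (1/12)ML² = (1/12)(1.01)(1.37)² = 0.1580 kg·m².
I_balls = 2·m·(L/2)² = 2(1.71)(0.6850)² = 1.605 kg·m².
Total I = 1.763 kg·m².
τ = F·(L/2) = (36.2)(0.685) = 24.80 N·m.
α = τ/I = 24.80/1.763 = 14.07 rad/s².

α ≈ 14.1 rad/s²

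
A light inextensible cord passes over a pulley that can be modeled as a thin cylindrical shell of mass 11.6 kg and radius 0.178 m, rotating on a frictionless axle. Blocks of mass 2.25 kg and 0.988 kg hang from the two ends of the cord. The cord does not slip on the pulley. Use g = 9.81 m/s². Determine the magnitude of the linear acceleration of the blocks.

I = MR² = (11.6)(0.178)² = 0.3675 kg·m².
Heavier block: m₁g − T₁ = m₁a. Lighter block: T₂ − m₂g = m₂a.
Pulley: (T₁ − T₂)R = Iα = I(a/R), so T₁ − T₂ = (I/R²)a = 1·M_p a = 11.60·a.
Adding the three: (m₁ − m₂)g = (m₁ + m₂ + 11.60)a, so a = (2.25 − 0.988)(9.81)/(2.25 + 0.988 + 11.60) = 0.8344 m/s².

a ≈ 0.834 m/s²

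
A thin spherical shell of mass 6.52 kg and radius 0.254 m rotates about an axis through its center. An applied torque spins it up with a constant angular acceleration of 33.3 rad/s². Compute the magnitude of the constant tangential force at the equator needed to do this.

I = (2/3)MR² = (2/3)(6.52)(0.254)² = 0.2804 kg·m².
The required torque is τ = Iα = (0.2804)(33.30) = 9.338 N·m.
A tangential force at the equator gives τ = FR, so F = τ/R = 9.338/0.254 = 36.76 N.

F ≈ 36.8 N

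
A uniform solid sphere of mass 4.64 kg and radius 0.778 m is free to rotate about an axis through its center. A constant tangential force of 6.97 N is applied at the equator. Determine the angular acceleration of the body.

I = (2/5)MR² = (2/5)(4.64)(0.778)² = 1.123 kg·m².
τ = F R = (6.97)(0.778) = 5.423 N·m.
Newton's second law for rotation, τ = Iα, gives α = τ/I = 5.423/1.123 = 4.827 rad/s².

α ≈ 4.83 rad/s²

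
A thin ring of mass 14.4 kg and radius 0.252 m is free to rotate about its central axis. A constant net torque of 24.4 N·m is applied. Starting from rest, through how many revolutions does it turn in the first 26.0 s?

I = MR² = (14.4)(0.252)² = 0.9145 kg·m².
α = τ/I = 24.4/0.9145 = 26.68 rad/s².
θ = ½αt² = ½(26.68)(26.0)² = 9019 rad.
Revolutions = θ/(2π) = 1435.

≈ 1440 revolutions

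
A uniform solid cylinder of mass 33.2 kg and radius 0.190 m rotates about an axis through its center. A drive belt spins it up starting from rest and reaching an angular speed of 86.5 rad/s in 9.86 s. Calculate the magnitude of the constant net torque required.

I = ½MR² = (1/2)(33.2)(0.190)² = 0.5993 kg·m².
α = Δω/Δt = (86.5 − 0)/9.86 = 8.773 rad/s².
τ = Iα = (0.5993)(8.773) = 5.257 N·m.

τ ≈ 5.26 N·m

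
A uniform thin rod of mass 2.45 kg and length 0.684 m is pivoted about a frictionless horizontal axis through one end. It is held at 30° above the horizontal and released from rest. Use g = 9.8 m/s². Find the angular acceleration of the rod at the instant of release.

α ≈ 18.6 rad/s²

About the pivot, I = (1/3)ML² = (1/3)(2.45)(0.684)² = 0.3821 kg·m².
The weight acts at the center, a distance L/2 = 0.3420 m from the pivot; τ = Mg(L/2) cos 30° = 7.111 N·m.
α = τ/I = 7.111/0.3821 = 18.61 rad/s².
(Equivalently α = (3g/(2L)) cos 30° = 18.61 rad/s².)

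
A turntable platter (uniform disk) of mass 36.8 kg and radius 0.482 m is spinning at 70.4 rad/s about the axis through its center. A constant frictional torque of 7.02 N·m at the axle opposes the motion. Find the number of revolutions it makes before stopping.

≈ 240 revolutions

I = ½MR² = (1/2)(36.8)(0.482)² = 4.275 kg·m².
The net torque has magnitude 7.02 N·m, opposing ω.
|α| = τ/I = 7.020/4.275 = 1.642 rad/s² (deceleration).
ω² = ω₀² − 2|α|θ with ω = 0 ⇒ θ = ω₀²/(2|α|) = 1509 rad = 240.2 rev.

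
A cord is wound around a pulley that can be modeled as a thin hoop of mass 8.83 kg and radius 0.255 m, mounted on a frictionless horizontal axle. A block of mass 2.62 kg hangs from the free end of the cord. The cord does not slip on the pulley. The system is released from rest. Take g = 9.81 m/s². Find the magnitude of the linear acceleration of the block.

I = MR² = (8.83)(0.255)² = 0.5742 kg·m².
Block: mg − T = ma. Pulley: TR = Iα. No-slip: a = αR, so T = (I/R²)a = 8.830·a.
Then mg = (m + 8.830)a, so a = (2.62)(9.81)/(2.62 + 8.830) = 2.245 m/s².

a ≈ 2.24 m/s²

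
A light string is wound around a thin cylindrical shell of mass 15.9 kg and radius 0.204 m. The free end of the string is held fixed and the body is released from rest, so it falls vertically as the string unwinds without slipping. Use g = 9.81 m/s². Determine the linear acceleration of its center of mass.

Translation: Mg − T = Ma. Rotation about the center: TR = Iα with I = MR².
With a = αR: T = (I/R²)a = M a, so Mg = (1 + 1.000)Ma.
a = g/(1 + 1.000) = 9.81/2.000 = 4.905 m/s².

a ≈ 4.91 m/s²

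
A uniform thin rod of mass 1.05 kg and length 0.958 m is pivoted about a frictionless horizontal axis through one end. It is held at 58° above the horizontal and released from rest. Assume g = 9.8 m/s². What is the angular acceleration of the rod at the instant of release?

About the pivot, I = (1/3)ML² = (1/3)(1.05)(0.958)² = 0.3212 kg·m².
The weight acts at the center, a distance L/2 = 0.4790 m from the pivot; τ = Mg(L/2) cos 58° = 2.612 N·m.
α = τ/I = 2.612/0.3212 = 8.131 rad/s².
(Equivalently α = (3g/(2L)) cos 58° = 8.131 rad/s².)

α ≈ 8.13 rad/s²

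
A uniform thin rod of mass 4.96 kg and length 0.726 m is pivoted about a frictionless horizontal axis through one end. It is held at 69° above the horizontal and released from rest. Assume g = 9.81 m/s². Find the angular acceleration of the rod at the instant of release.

About the pivot, I = (1/3)ML² = (1/3)(4.96)(0.726)² = 0.8714 kg·m².
The weight acts at the center, a distance L/2 = 0.3630 m from the pivot; τ = Mg(L/2) cos 69° = 6.330 N·m.
α = τ/I = 6.330/0.8714 = 7.264 rad/s².
(Equivalently α = (3g/(2L)) cos 69° = 7.264 rad/s².)

α ≈ 7.26 rad/s²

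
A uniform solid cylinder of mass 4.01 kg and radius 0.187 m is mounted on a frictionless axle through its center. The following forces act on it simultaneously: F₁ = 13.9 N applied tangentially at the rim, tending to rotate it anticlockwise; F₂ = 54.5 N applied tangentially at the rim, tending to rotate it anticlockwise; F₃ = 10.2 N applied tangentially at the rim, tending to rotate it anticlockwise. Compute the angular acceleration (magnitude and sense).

α ≈ 210 rad/s², anticlockwise

I = ½MR² = (1/2)(4.01)(0.187)² = 0.07011 kg·m².
Taking anticlockwise as positive: τ₁ = +(13.9)(0.187) = +2.599 N·m; τ₂ = +(54.5)(0.187) = +10.19 N·m; τ₃ = +(10.2)(0.187) = +1.907 N·m.
Net torque τ = 14.70 N·m.
α = τ/I = 14.70/0.07011 = 209.6 rad/s².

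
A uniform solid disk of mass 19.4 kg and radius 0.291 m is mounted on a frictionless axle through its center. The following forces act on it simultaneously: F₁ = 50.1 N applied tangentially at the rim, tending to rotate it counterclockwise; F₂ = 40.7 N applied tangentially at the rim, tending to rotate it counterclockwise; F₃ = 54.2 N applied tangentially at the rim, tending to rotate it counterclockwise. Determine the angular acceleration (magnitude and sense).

α ≈ 51.4 rad/s², counterclockwise

I = ½MR² = (1/2)(19.4)(0.291)² = 0.8214 kg·m².
Taking counterclockwise as positive: τ₁ = +(50.1)(0.291) = +14.58 N·m; τ₂ = +(40.7)(0.291) = +11.84 N·m; τ₃ = +(54.2)(0.291) = +15.77 N·m.
Net torque τ = 42.20 N·m.
α = τ/I = 42.20/0.8214 = 51.37 rad/s².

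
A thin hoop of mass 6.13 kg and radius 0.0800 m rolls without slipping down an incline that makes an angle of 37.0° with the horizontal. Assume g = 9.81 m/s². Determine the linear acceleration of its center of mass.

Translation along the incline: Mg sinθ − f = Ma.
Rotation about the center: fR = Iα with I = MR². No-slip gives a = αR, so f = (I/R²)a = M a.
Substituting: Mg sinθ = (1 + 1.000)Ma, so a = g sinθ/(1 + 1.000) = (9.81) sin 37.0° / 2.000 = 2.952 m/s².

a ≈ 2.95 m/s²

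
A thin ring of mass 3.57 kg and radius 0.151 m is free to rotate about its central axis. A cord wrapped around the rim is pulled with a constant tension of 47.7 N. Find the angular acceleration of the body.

I = MR² = (3.57)(0.151)² = 0.08140 kg·m².
τ = F R = (47.7)(0.151) = 7.203 N·m.
From τ = Iα: α = 7.203/0.08140 = 88.49 rad/s².

α ≈ 88.5 rad/s²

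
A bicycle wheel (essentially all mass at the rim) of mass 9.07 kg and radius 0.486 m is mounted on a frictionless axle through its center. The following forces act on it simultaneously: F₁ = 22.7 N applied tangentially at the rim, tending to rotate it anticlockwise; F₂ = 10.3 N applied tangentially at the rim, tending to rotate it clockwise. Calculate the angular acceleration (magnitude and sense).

α ≈ 2.81 rad/s², anticlockwise

I = MR² = (9.07)(0.486)² = 2.142 kg·m².
Taking anticlockwise as positive: τ₁ = +(22.7)(0.486) = +11.03 N·m; τ₂ = −(10.3)(0.486) = −5.006 N·m.
Net torque τ = 6.026 N·m.
α = τ/I = 6.026/2.142 = 2.813 rad/s².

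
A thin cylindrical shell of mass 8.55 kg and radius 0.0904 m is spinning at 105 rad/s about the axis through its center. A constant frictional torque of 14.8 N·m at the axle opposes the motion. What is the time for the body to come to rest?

t ≈ 0.496 s

I = MR² = (8.55)(0.0904)² = 0.06987 kg·m².
The net torque has magnitude 14.8 N·m, opposing ω.
|α| = τ/I = 14.80/0.06987 = 211.8 rad/s² (deceleration).
0 = ω₀ − |α|t ⇒ t = ω₀/|α| = 105/211.8 = 0.4957 s.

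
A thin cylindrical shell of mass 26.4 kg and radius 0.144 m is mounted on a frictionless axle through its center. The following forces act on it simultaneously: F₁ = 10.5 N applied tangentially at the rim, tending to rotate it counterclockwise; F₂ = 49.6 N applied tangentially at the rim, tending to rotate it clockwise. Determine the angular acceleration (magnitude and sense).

α ≈ 10.3 rad/s², clockwise

I = MR² = (26.4)(0.144)² = 0.5474 kg·m².
Taking counterclockwise as positive: τ₁ = +(10.5)(0.144) = +1.512 N·m; τ₂ = −(49.6)(0.144) = −7.142 N·m.
Net torque τ = -5.630 N·m.
α = τ/I = -5.630/0.5474 = -10.29 rad/s².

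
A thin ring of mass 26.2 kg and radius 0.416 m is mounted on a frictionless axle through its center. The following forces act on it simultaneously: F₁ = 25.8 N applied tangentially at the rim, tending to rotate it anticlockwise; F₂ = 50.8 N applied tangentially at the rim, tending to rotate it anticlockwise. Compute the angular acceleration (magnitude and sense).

I = MR² = (26.2)(0.416)² = 4.534 kg·m².
Taking anticlockwise as positive: τ₁ = +(25.8)(0.416) = +10.73 N·m; τ₂ = +(50.8)(0.416) = +21.13 N·m.
Net torque τ = 31.87 N·m.
α = τ/I = 31.87/4.534 = 7.028 rad/s².

α ≈ 7.03 rad/s², anticlockwise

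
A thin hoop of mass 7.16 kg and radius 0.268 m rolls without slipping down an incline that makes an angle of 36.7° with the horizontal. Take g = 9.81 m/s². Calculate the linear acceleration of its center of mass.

Translation along the incline: Mg sinθ − f = Ma.
Rotation about the center: fR = Iα with I = MR². No-slip gives a = αR, so f = (I/R²)a = M a.
Substituting: Mg sinθ = (1 + 1.000)Ma, so a = g sinθ/(1 + 1.000) = (9.81) sin 36.7° / 2.000 = 2.931 m/s².

a ≈ 2.93 m/s²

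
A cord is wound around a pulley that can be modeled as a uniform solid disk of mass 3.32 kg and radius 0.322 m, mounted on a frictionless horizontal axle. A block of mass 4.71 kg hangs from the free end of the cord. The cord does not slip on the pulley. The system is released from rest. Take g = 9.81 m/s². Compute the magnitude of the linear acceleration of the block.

a ≈ 7.25 m/s²

I = ½MR² = (1/2)(3.32)(0.322)² = 0.1721 kg·m².
Block: mg − T = ma. Pulley: TR = Iα. No-slip: a = αR, so T = (I/R²)a = 1.660·a.
Then mg = (m + 1.660)a, so a = (4.71)(9.81)/(4.71 + 1.660) = 7.254 m/s².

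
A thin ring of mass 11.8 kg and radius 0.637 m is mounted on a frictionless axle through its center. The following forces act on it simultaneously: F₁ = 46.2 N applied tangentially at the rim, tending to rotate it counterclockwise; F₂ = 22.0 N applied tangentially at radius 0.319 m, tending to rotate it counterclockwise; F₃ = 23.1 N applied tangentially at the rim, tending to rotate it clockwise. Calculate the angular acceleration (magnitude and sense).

I = MR² = (11.8)(0.637)² = 4.788 kg·m².
Taking counterclockwise as positive: τ₁ = +(46.2)(0.637) = +29.43 N·m; τ₂ = +(22.0)(0.319) = +7.018 N·m; τ₃ = −(23.1)(0.637) = −14.71 N·m.
Net torque τ = 21.73 N·m.
α = τ/I = 21.73/4.788 = 4.539 rad/s².

α ≈ 4.54 rad/s², counterclockwise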